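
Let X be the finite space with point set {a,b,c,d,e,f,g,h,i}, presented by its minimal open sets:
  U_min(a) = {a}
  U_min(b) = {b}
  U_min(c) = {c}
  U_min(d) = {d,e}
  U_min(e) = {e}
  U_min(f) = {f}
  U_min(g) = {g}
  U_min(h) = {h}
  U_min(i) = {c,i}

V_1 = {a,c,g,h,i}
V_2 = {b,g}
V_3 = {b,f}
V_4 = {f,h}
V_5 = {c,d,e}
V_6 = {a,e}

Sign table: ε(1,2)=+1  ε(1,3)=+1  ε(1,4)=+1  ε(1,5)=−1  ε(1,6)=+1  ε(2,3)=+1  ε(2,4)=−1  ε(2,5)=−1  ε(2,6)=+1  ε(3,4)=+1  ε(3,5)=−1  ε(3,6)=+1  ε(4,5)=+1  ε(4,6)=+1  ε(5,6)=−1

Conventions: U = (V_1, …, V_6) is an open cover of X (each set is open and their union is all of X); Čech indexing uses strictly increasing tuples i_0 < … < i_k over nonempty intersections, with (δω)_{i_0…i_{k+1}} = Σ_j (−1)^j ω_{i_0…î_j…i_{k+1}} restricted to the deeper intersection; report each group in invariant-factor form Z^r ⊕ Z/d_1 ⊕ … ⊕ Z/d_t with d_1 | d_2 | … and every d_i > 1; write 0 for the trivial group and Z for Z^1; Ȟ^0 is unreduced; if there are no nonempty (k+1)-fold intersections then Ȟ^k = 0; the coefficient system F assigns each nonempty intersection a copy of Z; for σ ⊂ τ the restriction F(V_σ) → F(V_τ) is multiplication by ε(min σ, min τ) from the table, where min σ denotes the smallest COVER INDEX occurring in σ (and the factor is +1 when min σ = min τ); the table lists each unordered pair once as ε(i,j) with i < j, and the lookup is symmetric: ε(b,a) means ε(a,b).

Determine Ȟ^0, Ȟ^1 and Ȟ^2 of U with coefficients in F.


intersection data:
  V12={g} V14={h} V15={c} V16={a} V23={b} V34={f} V56={e}
C dims 6,7; δ0: rk 5, SNF 1^5
Ȟ^0 = (6 − 5) − 0 = 1, so Ȟ^0 ≅ Z
Ȟ^1 = (7 − 0) − 5 = 2, so Ȟ^1 ≅ Z^2
Ȟ^2 = (0 − 0) − 0 = 0, so Ȟ^2 ≅ 0

Ȟ^0 ≅ Z, Ȟ^1 ≅ Z^2 and Ȟ^2 ≅ 0


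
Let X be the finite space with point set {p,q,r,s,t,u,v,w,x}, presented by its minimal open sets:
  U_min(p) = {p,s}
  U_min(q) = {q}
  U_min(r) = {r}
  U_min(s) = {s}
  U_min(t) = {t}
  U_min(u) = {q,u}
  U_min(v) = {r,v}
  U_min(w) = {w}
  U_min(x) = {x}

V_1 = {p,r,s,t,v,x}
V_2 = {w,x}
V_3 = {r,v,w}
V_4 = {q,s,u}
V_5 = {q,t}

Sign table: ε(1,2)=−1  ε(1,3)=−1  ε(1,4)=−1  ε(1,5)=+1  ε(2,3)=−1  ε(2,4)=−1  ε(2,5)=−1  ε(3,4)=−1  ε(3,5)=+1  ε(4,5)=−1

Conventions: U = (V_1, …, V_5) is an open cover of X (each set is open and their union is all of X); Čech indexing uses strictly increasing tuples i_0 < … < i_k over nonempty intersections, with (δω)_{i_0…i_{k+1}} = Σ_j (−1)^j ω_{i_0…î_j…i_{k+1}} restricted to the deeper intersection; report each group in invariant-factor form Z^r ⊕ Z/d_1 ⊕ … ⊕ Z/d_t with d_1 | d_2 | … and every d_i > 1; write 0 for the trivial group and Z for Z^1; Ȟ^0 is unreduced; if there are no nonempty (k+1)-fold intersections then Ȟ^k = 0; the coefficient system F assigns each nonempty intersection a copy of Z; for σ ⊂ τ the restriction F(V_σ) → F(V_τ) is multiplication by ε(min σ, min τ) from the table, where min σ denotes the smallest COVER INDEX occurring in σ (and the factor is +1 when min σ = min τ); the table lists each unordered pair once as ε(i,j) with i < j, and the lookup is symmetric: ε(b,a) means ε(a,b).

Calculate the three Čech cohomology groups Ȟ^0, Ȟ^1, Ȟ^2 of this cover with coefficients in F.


nerve simplices:
  V12={x} V13={r,v} V14={s} V15={t} V23={w} V45={q}
C dims 5,6; δ0: rk 5, SNF 1^4·2
degree 0: 5−5−0 = 0 → Ȟ^0 ≅ 0
degree 1: 6−0−5 = 1 plus torsion [2] → Ȟ^1 ≅ Z ⊕ Z/2
degree 2: 0−0−0 = 0 → Ȟ^2 ≅ 0

Ȟ^0(U;F) ≅ 0, Ȟ^1(U;F) ≅ Z ⊕ Z/2, Ȟ^2(U;F) ≅ 0


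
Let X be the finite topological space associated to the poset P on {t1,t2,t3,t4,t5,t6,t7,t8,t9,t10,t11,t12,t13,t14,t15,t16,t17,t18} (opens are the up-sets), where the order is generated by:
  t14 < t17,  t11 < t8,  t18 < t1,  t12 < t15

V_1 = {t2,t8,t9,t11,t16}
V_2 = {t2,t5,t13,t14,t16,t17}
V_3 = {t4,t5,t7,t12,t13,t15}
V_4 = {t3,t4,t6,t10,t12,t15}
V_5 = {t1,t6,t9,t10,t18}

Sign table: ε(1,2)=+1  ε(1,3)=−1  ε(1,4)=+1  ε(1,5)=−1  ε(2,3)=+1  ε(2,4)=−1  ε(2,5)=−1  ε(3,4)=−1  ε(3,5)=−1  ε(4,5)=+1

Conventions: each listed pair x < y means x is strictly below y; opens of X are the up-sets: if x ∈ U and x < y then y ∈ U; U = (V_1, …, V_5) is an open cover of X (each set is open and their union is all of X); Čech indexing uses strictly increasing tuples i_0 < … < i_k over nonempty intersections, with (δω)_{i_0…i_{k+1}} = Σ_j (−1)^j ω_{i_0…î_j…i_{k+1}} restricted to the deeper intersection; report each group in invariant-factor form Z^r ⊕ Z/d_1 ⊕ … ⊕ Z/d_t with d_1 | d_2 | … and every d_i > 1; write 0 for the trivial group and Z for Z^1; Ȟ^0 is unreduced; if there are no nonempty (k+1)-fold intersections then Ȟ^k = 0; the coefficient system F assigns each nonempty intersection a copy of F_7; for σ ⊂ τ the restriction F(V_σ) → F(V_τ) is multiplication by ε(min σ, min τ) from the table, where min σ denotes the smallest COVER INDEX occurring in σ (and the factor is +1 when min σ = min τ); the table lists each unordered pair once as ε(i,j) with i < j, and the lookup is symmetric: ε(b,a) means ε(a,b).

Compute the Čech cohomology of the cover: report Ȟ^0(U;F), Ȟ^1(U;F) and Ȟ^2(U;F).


Ȟ^0 = Z/7, Ȟ^1 = Z/7, Ȟ^2 = 0

nonempty intersections:
  V12={t2,t16} V15={t9} V23={t5,t13} V34={t4,t12,t15} V45={t6,t10}
C dims 5,5; δ0: rk_F7 4
Ȟ^0: (5−4)−0=1 ⇒ Z/7
Ȟ^1: (5−0)−4=1 ⇒ Z/7
Ȟ^2: (0−0)−0=0 ⇒ 0


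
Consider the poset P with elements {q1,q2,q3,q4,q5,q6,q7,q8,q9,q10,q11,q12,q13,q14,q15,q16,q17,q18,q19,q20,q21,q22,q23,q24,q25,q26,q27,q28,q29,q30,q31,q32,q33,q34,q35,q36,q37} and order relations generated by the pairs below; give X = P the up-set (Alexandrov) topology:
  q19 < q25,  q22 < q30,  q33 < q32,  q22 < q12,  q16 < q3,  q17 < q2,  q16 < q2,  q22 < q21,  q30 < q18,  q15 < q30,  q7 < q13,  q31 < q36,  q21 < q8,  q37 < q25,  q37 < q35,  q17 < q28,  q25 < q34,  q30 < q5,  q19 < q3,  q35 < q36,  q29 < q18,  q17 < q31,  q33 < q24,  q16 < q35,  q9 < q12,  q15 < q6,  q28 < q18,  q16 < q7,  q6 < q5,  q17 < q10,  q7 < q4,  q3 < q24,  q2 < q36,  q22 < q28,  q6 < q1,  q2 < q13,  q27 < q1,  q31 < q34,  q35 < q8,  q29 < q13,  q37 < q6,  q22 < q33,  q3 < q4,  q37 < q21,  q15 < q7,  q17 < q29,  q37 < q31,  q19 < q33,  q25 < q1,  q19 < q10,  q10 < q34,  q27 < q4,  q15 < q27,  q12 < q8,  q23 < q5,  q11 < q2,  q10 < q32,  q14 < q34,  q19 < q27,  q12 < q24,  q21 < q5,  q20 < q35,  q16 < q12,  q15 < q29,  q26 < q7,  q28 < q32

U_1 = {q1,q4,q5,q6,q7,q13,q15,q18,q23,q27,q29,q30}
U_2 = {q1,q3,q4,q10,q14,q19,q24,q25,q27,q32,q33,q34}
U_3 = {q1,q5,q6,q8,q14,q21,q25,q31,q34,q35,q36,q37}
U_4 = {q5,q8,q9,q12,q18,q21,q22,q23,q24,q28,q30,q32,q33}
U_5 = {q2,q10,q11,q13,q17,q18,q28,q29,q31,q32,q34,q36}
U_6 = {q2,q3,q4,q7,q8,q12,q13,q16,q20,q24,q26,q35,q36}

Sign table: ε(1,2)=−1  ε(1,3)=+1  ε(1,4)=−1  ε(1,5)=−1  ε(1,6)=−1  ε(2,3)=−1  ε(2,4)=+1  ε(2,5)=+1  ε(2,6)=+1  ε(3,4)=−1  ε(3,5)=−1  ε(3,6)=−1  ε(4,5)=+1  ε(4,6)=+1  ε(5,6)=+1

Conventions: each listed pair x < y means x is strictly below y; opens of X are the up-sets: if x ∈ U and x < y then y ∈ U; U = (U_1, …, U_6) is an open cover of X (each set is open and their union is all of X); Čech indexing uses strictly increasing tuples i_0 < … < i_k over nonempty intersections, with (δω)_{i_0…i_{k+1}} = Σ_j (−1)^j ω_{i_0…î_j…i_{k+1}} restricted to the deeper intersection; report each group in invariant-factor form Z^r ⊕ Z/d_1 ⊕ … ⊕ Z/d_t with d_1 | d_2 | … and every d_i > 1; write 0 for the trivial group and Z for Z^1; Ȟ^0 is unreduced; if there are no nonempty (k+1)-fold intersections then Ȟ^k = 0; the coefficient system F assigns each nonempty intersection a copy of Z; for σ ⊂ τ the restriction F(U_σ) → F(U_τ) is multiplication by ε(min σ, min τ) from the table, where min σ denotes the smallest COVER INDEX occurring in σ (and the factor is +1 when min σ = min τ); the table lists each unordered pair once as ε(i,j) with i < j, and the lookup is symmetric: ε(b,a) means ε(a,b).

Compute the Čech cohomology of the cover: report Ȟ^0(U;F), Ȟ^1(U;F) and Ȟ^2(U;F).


Ȟ^0 ≅ Z, Ȟ^1 ≅ 0, Ȟ^2 ≅ Z/2

nerve simplices:
  U12={q1,q4,q27} U13={q1,q5,q6} U14={q5,q18,q23,q30} U15={q13,q18,q29} U16={q4,q7,q13} U23={q1,q14,q25,q34} U24={q24,q32,q33} U25={q10,q32,q34} U26={q3,q4,q24} U34={q5,q8,q21} U35={q31,q34,q36} U36={q8,q35,q36} U45={q18,q28,q32} U46={q8,q12,q24} U56={q2,q13,q36}
  U123={q1} U126={q4} U134={q5} U145={q18} U156={q13} U235={q34} U245={q32} U246={q24} U346={q8} U356={q36}
C dims 6,15,10; δ0: rk 5, SNF 1^5; δ1: rk 10, SNF 1^9·2
degree 0: 6−5−0 = 1 → Ȟ^0 ≅ Z
degree 1: 15−10−5 = 0 → Ȟ^1 ≅ 0
degree 2: 10−0−10 = 0 plus torsion [2] → Ȟ^2 ≅ Z/2


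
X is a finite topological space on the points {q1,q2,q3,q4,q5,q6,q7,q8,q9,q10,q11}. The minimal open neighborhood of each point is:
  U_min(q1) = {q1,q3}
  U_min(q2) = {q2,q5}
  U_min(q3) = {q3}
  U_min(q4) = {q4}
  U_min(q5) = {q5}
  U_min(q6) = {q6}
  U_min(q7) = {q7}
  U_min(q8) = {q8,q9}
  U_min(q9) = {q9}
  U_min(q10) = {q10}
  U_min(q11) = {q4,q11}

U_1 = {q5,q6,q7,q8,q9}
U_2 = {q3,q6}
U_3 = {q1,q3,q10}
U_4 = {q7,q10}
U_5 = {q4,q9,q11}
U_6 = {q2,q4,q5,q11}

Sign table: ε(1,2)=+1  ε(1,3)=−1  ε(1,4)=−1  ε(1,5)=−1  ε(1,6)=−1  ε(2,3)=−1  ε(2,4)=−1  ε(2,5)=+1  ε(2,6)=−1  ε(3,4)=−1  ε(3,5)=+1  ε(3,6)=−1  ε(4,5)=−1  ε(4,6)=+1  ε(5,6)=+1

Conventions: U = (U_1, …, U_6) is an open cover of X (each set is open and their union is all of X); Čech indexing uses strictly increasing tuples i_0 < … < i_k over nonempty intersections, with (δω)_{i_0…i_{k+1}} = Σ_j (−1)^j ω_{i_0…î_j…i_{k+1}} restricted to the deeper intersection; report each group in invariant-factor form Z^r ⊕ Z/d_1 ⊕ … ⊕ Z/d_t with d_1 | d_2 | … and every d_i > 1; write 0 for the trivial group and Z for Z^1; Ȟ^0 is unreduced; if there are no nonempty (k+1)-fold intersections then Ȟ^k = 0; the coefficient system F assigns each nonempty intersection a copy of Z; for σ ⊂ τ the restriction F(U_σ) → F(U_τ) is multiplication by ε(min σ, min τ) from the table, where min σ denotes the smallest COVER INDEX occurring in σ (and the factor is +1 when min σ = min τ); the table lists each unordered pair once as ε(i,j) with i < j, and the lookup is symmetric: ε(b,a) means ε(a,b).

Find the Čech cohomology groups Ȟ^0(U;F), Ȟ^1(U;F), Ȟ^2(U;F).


nonempty intersections:
  U12={q6} U14={q7} U15={q9} U16={q5} U23={q3} U34={q10} U56={q4,q11}
C dims 6,7; δ0: rk 6, SNF 1^5·2
Ȟ^0: (6−6)−0=0 ⇒ 0
Ȟ^1: (7−0)−6=1 plus torsion [2] ⇒ Z ⊕ Z/2
Ȟ^2: (0−0)−0=0 ⇒ 0

Ȟ^0 ≅ 0; Ȟ^1 ≅ Z ⊕ Z/2; Ȟ^2 ≅ 0


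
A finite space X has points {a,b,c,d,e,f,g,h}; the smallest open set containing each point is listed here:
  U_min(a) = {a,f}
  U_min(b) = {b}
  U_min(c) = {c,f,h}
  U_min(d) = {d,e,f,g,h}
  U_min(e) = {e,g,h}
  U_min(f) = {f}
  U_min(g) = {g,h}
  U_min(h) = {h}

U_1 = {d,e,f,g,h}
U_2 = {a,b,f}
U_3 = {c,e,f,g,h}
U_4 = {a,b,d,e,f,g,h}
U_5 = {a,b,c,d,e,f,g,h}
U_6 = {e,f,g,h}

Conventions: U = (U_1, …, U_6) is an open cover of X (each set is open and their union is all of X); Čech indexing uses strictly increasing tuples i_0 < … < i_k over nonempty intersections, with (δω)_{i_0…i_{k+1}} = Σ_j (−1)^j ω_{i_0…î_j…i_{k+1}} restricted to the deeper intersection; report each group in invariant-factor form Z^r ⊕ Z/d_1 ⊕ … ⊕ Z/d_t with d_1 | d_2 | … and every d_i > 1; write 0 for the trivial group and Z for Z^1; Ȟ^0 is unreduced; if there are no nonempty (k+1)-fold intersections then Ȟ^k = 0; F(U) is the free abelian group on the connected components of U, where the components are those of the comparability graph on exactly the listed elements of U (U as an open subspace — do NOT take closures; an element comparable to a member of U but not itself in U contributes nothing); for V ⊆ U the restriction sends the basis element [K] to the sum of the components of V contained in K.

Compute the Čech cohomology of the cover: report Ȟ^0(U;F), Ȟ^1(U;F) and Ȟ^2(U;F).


Ȟ^0 ≅ Z^2,  Ȟ^1 ≅ 0,  Ȟ^2 ≅ 0

cover nerve:
  U12={f} U13={e,f,g,h} U14={d,e,f,g,h} U15={d,e,f,g,h} U16={e,f,g,h} U23={f} U24={a,b,f} U25={a,b,f} U26={f} U34={e,f,g,h} U35={c,e,f,g,h} U36={e,f,g,h} U45={a,b,d,e,f,g,h} U46={e,f,g,h} U56={e,f,g,h}
  U123={f} U124={f} U125={f} U126={f} U134={e,f,g,h} U135={e,f,g,h} U136={e,f,g,h} U145={d,e,f,g,h} U146={e,f,g,h} U156={e,f,g,h} U234={f} U235={f} U236={f} U245={a,b,f} U246={f} U256={f} U345={e,f,g,h} U346={e,f,g,h} U356={e,f,g,h} U456={e,f,g,h}
  U1234={f} U1235={f} U1236={f} U1245={f} U1246={f} U1256={f} U1345={e,f,g,h} U1346={e,f,g,h} U1356={e,f,g,h} U1456={e,f,g,h} U2345={f} U2346={f} U2356={f} U2456={f} U3456={e,f,g,h}
  U12345={f} U12346={f} U12356={f} U12456={f} U13456={e,f,g,h} U23456={f}
  U123456={f}
components per intersection:
  U1: {d,e,f,g,h}
  U2: {a,f} {b}
  U3: {c,e,f,g,h}
  U4: {a,d,e,f,g,h} {b}
  U5: {a,c,d,e,f,g,h} {b}
  U6: {e,g,h} {f}
  U12: {f}
  U13: {e,g,h} {f}
  U14: {d,e,f,g,h}
  U15: {d,e,f,g,h}
  U16: {e,g,h} {f}
  U23: {f}
  U24: {a,f} {b}
  U25: {a,f} {b}
  U26: {f}
  U34: {e,g,h} {f}
  U35: {c,e,f,g,h}
  U36: {e,g,h} {f}
  U45: {a,d,e,f,g,h} {b}
  U46: {e,g,h} {f}
  U56: {e,g,h} {f}
  U123: {f}
  U124: {f}
  U125: {f}
  U126: {f}
  U134: {e,g,h} {f}
  U135: {e,g,h} {f}
  U136: {e,g,h} {f}
  U145: {d,e,f,g,h}
  U146: {e,g,h} {f}
  U156: {e,g,h} {f}
  U234: {f}
  U235: {f}
  U236: {f}
  U245: {a,f} {b}
  U246: {f}
  U256: {f}
  U345: {e,g,h} {f}
  U346: {e,g,h} {f}
  U356: {e,g,h} {f}
  U456: {e,g,h} {f}
  U1234: {f}
  U1235: {f}
  U1236: {f}
  U1245: {f}
  U1246: {f}
  U1256: {f}
  U1345: {e,g,h} {f}
  U1346: {e,g,h} {f}
  U1356: {e,g,h} {f}
  U1456: {e,g,h} {f}
  U2345: {f}
  U2346: {f}
  U2356: {f}
  U2456: {f}
  U3456: {e,g,h} {f}
  U12345: {f}
  U12346: {f}
  U12356: {f}
  U12456: {f}
  U13456: {e,g,h} {f}
  U23456: {f}
  U123456: {f}
C dims 10,24,30,20; δ0: rk 8, SNF 1^8; δ1: rk 16, SNF 1^16; δ2: rk 14, SNF 1^14
Ȟ^0: (10−8)−0=2 ⇒ Z^2
Ȟ^1: (24−16)−8=0 ⇒ 0
Ȟ^2: (30−14)−16=0 ⇒ 0


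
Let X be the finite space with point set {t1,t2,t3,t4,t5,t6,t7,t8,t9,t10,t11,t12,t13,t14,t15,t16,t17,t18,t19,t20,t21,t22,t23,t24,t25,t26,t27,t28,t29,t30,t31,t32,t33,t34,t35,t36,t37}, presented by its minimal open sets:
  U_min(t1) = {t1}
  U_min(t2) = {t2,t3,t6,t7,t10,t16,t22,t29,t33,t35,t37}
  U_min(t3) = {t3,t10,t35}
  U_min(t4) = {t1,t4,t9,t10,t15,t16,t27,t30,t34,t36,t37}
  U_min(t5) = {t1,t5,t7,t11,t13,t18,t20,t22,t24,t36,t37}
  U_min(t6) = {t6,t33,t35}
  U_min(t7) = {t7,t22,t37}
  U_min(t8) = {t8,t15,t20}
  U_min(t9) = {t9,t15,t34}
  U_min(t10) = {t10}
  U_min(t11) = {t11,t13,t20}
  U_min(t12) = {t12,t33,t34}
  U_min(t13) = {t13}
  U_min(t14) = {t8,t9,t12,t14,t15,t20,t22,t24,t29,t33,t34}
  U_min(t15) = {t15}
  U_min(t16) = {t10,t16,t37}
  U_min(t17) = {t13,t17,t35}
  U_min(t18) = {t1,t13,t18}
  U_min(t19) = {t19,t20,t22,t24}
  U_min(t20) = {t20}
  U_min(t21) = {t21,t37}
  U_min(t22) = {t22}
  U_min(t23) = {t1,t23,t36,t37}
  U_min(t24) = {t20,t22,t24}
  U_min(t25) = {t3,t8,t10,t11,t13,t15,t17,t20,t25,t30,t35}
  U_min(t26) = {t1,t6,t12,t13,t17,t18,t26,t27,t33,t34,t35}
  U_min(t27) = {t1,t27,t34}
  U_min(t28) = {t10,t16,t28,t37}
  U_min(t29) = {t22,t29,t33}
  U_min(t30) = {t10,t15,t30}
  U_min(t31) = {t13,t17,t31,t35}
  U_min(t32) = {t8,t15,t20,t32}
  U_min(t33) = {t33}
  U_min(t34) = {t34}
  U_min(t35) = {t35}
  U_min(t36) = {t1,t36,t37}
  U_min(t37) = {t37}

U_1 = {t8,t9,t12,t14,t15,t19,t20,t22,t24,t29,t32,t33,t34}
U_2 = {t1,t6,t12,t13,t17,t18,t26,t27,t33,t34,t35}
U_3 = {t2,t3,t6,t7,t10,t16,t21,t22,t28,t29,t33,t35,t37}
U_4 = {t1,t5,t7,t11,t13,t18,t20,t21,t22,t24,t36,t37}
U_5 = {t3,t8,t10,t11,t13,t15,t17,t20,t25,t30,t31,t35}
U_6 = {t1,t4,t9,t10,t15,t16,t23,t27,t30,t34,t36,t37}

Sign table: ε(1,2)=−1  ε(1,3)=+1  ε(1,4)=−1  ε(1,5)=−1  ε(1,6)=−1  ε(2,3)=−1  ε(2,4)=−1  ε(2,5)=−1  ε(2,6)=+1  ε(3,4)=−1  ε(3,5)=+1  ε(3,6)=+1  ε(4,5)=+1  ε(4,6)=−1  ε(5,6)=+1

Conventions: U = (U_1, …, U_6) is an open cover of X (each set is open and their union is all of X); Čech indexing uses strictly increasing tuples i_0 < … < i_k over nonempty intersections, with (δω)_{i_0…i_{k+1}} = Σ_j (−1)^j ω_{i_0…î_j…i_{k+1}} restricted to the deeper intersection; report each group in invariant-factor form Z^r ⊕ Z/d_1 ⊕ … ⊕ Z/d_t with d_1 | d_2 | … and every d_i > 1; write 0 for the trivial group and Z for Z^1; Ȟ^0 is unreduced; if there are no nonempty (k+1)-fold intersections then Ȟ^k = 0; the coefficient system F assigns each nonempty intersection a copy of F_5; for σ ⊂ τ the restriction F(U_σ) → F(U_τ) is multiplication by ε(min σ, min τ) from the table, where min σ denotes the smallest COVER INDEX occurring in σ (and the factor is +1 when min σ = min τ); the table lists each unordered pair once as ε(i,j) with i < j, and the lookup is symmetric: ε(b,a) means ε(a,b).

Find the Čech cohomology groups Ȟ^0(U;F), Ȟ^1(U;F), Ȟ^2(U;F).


cover nerve:
  U12={t12,t33,t34} U13={t22,t29,t33} U14={t20,t22,t24} U15={t8,t15,t20} U16={t9,t15,t34} U23={t6,t33,t35} U24={t1,t13,t18} U25={t13,t17,t35} U26={t1,t27,t34} U34={t7,t21,t22,t37} U35={t3,t10,t35} U36={t10,t16,t37} U45={t11,t13,t20} U46={t1,t36,t37} U56={t10,t15,t30}
  U123={t33} U126={t34} U134={t22} U145={t20} U156={t15} U235={t35} U245={t13} U246={t1} U346={t37} U356={t10}
C dims 6,15,10; δ0: rk_F5 6; δ1: rk_F5 9
Ȟ^0: (6−6)−0=0 ⇒ 0
Ȟ^1: (15−9)−6=0 ⇒ 0
Ȟ^2: (10−0)−9=1 ⇒ Z/5

Ȟ^0 ≅ 0, Ȟ^1 ≅ 0 and Ȟ^2 ≅ Z/5


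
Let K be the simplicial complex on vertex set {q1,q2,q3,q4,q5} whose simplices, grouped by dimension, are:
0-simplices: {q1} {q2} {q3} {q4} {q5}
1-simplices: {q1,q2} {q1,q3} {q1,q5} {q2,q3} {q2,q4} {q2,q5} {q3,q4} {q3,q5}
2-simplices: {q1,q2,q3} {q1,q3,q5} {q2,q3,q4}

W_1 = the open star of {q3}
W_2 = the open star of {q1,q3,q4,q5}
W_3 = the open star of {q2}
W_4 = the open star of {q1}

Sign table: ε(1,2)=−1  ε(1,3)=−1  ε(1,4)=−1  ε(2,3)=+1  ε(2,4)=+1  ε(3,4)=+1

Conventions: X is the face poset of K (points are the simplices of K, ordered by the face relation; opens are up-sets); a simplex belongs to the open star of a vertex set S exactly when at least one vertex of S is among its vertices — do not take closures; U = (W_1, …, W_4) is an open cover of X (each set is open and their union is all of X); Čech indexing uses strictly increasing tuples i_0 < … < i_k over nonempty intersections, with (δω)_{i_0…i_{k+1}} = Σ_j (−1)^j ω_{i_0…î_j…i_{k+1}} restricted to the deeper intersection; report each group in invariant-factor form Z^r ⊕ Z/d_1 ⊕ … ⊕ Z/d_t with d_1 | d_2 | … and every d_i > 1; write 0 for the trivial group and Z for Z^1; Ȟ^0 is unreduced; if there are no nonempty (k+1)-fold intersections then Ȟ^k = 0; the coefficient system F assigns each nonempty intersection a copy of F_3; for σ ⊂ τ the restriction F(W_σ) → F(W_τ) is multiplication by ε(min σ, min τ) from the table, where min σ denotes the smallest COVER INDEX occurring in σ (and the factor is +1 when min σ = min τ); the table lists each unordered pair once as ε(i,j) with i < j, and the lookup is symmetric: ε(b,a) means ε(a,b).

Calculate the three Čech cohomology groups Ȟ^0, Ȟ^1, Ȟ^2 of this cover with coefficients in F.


Ȟ^0(U;F) ≅ Z/3, Ȟ^1(U;F) ≅ 0 and Ȟ^2(U;F) ≅ 0

nerve simplices:
  W1={{q3},{q1,q3},{q2,q3},{q3,q4},{q3,q5},{q1,q2,q3},{q1,q3,q5},{q2,q3,q4}} W2={{q1},{q3},{q4},{q5},{q1,q2},{q1,q3},{q1,q5},{q2,q3},{q2,q4},{q2,q5},{q3,q4},{q3,q5},{q1,q2,q3},{q1,q3,q5},{q2,q3,q4}} W3={{q2},{q1,q2},{q2,q3},{q2,q4},{q2,q5},{q1,q2,q3},{q2,q3,q4}} W4={{q1},{q1,q2},{q1,q3},{q1,q5},{q1,q2,q3},{q1,q3,q5}}
  W12={{q3},{q1,q3},{q2,q3},{q3,q4},{q3,q5},{q1,q2,q3},{q1,q3,q5},{q2,q3,q4}} W13={{q2,q3},{q1,q2,q3},{q2,q3,q4}} W14={{q1,q3},{q1,q2,q3},{q1,q3,q5}} W23={{q1,q2},{q2,q3},{q2,q4},{q2,q5},{q1,q2,q3},{q2,q3,q4}} W24={{q1},{q1,q2},{q1,q3},{q1,q5},{q1,q2,q3},{q1,q3,q5}} W34={{q1,q2},{q1,q2,q3}}
  W123={{q2,q3},{q1,q2,q3},{q2,q3,q4}} W124={{q1,q3},{q1,q2,q3},{q1,q3,q5}} W134={{q1,q2,q3}} W234={{q1,q2},{q1,q2,q3}}
  W1234={{q1,q2,q3}}
C dims 4,6,4,1; δ0: rk_F3 3; δ1: rk_F3 3; δ2: rk_F3 1
degree 0: 4−3−0 = 1 → Ȟ^0 ≅ Z/3
degree 1: 6−3−3 = 0 → Ȟ^1 ≅ 0
degree 2: 4−1−3 = 0 → Ȟ^2 ≅ 0


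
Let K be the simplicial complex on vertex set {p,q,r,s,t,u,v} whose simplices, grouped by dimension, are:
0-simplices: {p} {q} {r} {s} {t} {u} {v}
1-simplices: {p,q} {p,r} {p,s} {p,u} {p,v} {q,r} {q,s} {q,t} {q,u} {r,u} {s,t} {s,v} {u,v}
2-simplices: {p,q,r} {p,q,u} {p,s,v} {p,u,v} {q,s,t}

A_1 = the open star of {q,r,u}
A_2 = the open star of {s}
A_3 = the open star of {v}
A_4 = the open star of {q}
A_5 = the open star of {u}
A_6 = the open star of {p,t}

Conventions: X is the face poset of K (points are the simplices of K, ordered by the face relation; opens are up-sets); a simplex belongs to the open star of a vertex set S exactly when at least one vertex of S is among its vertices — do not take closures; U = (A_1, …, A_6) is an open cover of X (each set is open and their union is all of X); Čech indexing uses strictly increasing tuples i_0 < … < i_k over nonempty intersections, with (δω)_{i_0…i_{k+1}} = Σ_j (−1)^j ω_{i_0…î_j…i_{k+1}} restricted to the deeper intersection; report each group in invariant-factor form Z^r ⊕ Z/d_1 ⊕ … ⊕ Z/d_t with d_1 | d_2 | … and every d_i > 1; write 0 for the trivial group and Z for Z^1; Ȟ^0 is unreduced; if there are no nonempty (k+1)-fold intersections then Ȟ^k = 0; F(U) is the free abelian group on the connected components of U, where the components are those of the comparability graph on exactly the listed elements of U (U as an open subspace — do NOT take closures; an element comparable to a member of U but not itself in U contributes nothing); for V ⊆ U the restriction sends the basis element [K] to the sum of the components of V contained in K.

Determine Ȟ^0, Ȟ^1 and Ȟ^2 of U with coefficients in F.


Ȟ^0(U;F) ≅ Z; Ȟ^1(U;F) ≅ Z; Ȟ^2(U;F) ≅ 0

cover nerve:
  A1={{q},{r},{u},{p,q},{p,r},{p,u},{q,r},{q,s},{q,t},{q,u},{r,u},{u,v},{p,q,r},{p,q,u},{p,u,v},{q,s,t}} A2={{s},{p,s},{q,s},{s,t},{s,v},{p,s,v},{q,s,t}} A3={{v},{p,v},{s,v},{u,v},{p,s,v},{p,u,v}} A4={{q},{p,q},{q,r},{q,s},{q,t},{q,u},{p,q,r},{p,q,u},{q,s,t}} A5={{u},{p,u},{q,u},{r,u},{u,v},{p,q,u},{p,u,v}} A6={{p},{t},{p,q},{p,r},{p,s},{p,u},{p,v},{q,t},{s,t},{p,q,r},{p,q,u},{p,s,v},{p,u,v},{q,s,t}}
  A12={{q,s},{q,s,t}} A13={{u,v},{p,u,v}} A14={{q},{p,q},{q,r},{q,s},{q,t},{q,u},{p,q,r},{p,q,u},{q,s,t}} A15={{u},{p,u},{q,u},{r,u},{u,v},{p,q,u},{p,u,v}} A16={{p,q},{p,r},{p,u},{q,t},{p,q,r},{p,q,u},{p,u,v},{q,s,t}} A23={{s,v},{p,s,v}} A24={{q,s},{q,s,t}} A26={{p,s},{s,t},{p,s,v},{q,s,t}} A35={{u,v},{p,u,v}} A36={{p,v},{p,s,v},{p,u,v}} A45={{q,u},{p,q,u}} A46={{p,q},{q,t},{p,q,r},{p,q,u},{q,s,t}} A56={{p,u},{p,q,u},{p,u,v}}
  A124={{q,s},{q,s,t}} A126={{q,s,t}} A135={{u,v},{p,u,v}} A136={{p,u,v}} A145={{q,u},{p,q,u}} A146={{p,q},{q,t},{p,q,r},{p,q,u},{q,s,t}} A156={{p,u},{p,q,u},{p,u,v}} A236={{p,s,v}} A246={{q,s,t}} A356={{p,u,v}} A456={{p,q,u}}
  A1246={{q,s,t}} A1356={{p,u,v}} A1456={{p,q,u}}
components per intersection:
  A1: {{q},{r},{u},{p,q},{p,r},{p,u},{q,r},{q,s},{q,t},{q,u},{r,u},{u,v},{p,q,r},{p,q,u},{p,u,v},{q,s,t}}
  A2: {{s},{p,s},{q,s},{s,t},{s,v},{p,s,v},{q,s,t}}
  A3: {{v},{p,v},{s,v},{u,v},{p,s,v},{p,u,v}}
  A4: {{q},{p,q},{q,r},{q,s},{q,t},{q,u},{p,q,r},{p,q,u},{q,s,t}}
  A5: {{u},{p,u},{q,u},{r,u},{u,v},{p,q,u},{p,u,v}}
  A6: {{p},{p,q},{p,r},{p,s},{p,u},{p,v},{p,q,r},{p,q,u},{p,s,v},{p,u,v}} {{t},{q,t},{s,t},{q,s,t}}
  A12: {{q,s},{q,s,t}}
  A13: {{u,v},{p,u,v}}
  A14: {{q},{p,q},{q,r},{q,s},{q,t},{q,u},{p,q,r},{p,q,u},{q,s,t}}
  A15: {{u},{p,u},{q,u},{r,u},{u,v},{p,q,u},{p,u,v}}
  A16: {{p,q},{p,r},{p,u},{p,q,r},{p,q,u},{p,u,v}} {{q,t},{q,s,t}}
  A23: {{s,v},{p,s,v}}
  A24: {{q,s},{q,s,t}}
  A26: {{p,s},{p,s,v}} {{s,t},{q,s,t}}
  A35: {{u,v},{p,u,v}}
  A36: {{p,v},{p,s,v},{p,u,v}}
  A45: {{q,u},{p,q,u}}
  A46: {{p,q},{p,q,r},{p,q,u}} {{q,t},{q,s,t}}
  A56: {{p,u},{p,q,u},{p,u,v}}
  A124: {{q,s},{q,s,t}}
  A126: {{q,s,t}}
  A135: {{u,v},{p,u,v}}
  A136: {{p,u,v}}
  A145: {{q,u},{p,q,u}}
  A146: {{p,q},{p,q,r},{p,q,u}} {{q,t},{q,s,t}}
  A156: {{p,u},{p,q,u},{p,u,v}}
  A236: {{p,s,v}}
  A246: {{q,s,t}}
  A356: {{p,u,v}}
  A456: {{p,q,u}}
  A1246: {{q,s,t}}
  A1356: {{p,u,v}}
  A1456: {{p,q,u}}
C dims 7,16,12,3; δ0: rk 6, SNF 1^6; δ1: rk 9, SNF 1^9; δ2: rk 3, SNF 1^3
Ȟ^0: (7−6)−0=1 ⇒ Z
Ȟ^1: (16−9)−6=1 ⇒ Z
Ȟ^2: (12−3)−9=0 ⇒ 0


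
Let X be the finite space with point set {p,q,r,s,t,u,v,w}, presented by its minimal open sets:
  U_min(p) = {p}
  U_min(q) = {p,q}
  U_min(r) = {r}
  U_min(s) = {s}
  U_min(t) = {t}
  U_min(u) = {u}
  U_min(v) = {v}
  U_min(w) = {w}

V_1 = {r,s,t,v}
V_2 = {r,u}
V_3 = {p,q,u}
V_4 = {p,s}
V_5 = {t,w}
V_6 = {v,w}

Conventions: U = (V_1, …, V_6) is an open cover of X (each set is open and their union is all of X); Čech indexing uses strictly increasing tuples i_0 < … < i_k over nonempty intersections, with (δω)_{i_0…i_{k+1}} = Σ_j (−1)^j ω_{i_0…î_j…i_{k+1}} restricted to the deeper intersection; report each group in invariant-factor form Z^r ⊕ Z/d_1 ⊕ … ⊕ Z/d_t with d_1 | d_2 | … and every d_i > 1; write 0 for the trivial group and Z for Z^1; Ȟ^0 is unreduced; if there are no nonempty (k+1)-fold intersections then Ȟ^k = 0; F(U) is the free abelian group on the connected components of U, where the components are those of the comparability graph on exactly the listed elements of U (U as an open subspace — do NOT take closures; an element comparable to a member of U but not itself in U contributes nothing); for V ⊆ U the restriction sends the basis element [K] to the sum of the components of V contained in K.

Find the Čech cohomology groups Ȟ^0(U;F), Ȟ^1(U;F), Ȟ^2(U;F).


nonempty intersections:
  V12={r} V14={s} V15={t} V16={v} V23={u} V34={p} V56={w}
components per intersection:
  V1: {r} {s} {t} {v}
  V2: {r} {u}
  V3: {p,q} {u}
  V4: {p} {s}
  V5: {t} {w}
  V6: {v} {w}
  V12: {r}
  V14: {s}
  V15: {t}
  V16: {v}
  V23: {u}
  V34: {p}
  V56: {w}
C dims 14,7; δ0: rk 7, SNF 1^7
Ȟ^0: (14−7)−0=7 ⇒ Z^7
Ȟ^1: (7−0)−7=0 ⇒ 0
Ȟ^2: (0−0)−0=0 ⇒ 0

Ȟ^0 = Z^7; Ȟ^1 = 0; Ȟ^2 = 0


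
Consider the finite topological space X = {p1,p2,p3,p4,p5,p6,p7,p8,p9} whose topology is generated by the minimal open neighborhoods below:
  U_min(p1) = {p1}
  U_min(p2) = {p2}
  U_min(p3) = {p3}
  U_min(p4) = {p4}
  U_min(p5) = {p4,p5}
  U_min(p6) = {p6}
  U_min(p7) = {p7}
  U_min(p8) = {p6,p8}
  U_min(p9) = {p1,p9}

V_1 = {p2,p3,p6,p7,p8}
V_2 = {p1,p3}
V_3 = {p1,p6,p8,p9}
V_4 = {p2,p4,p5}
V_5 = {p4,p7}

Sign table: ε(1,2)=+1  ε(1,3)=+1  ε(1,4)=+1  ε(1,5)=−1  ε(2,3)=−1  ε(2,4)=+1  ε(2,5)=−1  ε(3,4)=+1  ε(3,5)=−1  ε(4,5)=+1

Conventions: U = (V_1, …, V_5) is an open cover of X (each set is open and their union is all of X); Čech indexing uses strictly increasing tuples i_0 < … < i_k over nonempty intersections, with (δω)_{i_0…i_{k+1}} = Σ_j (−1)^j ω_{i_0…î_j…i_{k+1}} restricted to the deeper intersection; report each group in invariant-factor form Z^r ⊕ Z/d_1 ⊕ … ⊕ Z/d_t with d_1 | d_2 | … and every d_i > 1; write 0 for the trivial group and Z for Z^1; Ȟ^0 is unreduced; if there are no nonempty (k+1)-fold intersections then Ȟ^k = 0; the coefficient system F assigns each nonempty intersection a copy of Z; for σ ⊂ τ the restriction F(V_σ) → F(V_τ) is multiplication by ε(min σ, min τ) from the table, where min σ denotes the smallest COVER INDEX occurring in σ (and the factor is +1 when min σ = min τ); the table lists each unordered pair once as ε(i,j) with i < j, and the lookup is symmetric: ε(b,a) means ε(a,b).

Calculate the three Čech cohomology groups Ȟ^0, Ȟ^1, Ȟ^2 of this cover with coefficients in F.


Ȟ^0 ≅ 0, Ȟ^1 ≅ Z ⊕ Z/2, Ȟ^2 ≅ 0

cover nerve:
  V12={p3} V13={p6,p8} V14={p2} V15={p7} V23={p1} V45={p4}
C dims 5,6; δ0: rk 5, SNF 1^4·2
Ȟ^0: (5−5)−0=0 ⇒ 0
Ȟ^1: (6−0)−5=1 plus torsion [2] ⇒ Z ⊕ Z/2
Ȟ^2: (0−0)−0=0 ⇒ 0


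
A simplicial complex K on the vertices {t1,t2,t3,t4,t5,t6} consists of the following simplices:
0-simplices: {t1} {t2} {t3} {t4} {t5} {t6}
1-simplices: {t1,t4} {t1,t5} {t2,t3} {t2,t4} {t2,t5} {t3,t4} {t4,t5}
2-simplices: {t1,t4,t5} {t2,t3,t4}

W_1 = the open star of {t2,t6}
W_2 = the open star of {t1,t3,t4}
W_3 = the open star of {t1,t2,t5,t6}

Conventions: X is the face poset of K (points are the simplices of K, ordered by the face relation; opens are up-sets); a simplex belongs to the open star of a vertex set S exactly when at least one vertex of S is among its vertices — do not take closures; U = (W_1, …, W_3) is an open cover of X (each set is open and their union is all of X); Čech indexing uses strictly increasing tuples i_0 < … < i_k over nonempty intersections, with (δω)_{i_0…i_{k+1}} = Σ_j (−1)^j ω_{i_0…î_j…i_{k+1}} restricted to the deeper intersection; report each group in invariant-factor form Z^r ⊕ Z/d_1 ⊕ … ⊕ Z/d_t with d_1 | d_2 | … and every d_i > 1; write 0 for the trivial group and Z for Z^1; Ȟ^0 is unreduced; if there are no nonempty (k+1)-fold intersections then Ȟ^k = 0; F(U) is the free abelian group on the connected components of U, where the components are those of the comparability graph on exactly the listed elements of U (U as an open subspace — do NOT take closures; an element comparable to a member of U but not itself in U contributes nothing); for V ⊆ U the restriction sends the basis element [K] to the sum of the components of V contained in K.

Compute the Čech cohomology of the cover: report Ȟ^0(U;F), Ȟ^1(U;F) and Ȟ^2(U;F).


Ȟ^0(U;F) ≅ Z^2,  Ȟ^1(U;F) ≅ Z,  Ȟ^2(U;F) ≅ 0

nerve of the cover:
  W1={{t2},{t6},{t2,t3},{t2,t4},{t2,t5},{t2,t3,t4}} W2={{t1},{t3},{t4},{t1,t4},{t1,t5},{t2,t3},{t2,t4},{t3,t4},{t4,t5},{t1,t4,t5},{t2,t3,t4}} W3={{t1},{t2},{t5},{t6},{t1,t4},{t1,t5},{t2,t3},{t2,t4},{t2,t5},{t4,t5},{t1,t4,t5},{t2,t3,t4}}
  W12={{t2,t3},{t2,t4},{t2,t3,t4}} W13={{t2},{t6},{t2,t3},{t2,t4},{t2,t5},{t2,t3,t4}} W23={{t1},{t1,t4},{t1,t5},{t2,t3},{t2,t4},{t4,t5},{t1,t4,t5},{t2,t3,t4}}
  W123={{t2,t3},{t2,t4},{t2,t3,t4}}
components per intersection:
  W1: {{t2},{t2,t3},{t2,t4},{t2,t5},{t2,t3,t4}} {{t6}}
  W2: {{t1},{t3},{t4},{t1,t4},{t1,t5},{t2,t3},{t2,t4},{t3,t4},{t4,t5},{t1,t4,t5},{t2,t3,t4}}
  W3: {{t1},{t2},{t5},{t1,t4},{t1,t5},{t2,t3},{t2,t4},{t2,t5},{t4,t5},{t1,t4,t5},{t2,t3,t4}} {{t6}}
  W12: {{t2,t3},{t2,t4},{t2,t3,t4}}
  W13: {{t2},{t2,t3},{t2,t4},{t2,t5},{t2,t3,t4}} {{t6}}
  W23: {{t1},{t1,t4},{t1,t5},{t4,t5},{t1,t4,t5}} {{t2,t3},{t2,t4},{t2,t3,t4}}
  W123: {{t2,t3},{t2,t4},{t2,t3,t4}}
C dims 5,5,1; δ0: rk 3, SNF 1^3; δ1: rk 1, SNF 1^1
Ȟ^0 = (5 − 3) − 0 = 2, so Ȟ^0 ≅ Z^2
Ȟ^1 = (5 − 1) − 3 = 1, so Ȟ^1 ≅ Z
Ȟ^2 = (1 − 0) − 1 = 0, so Ȟ^2 ≅ 0


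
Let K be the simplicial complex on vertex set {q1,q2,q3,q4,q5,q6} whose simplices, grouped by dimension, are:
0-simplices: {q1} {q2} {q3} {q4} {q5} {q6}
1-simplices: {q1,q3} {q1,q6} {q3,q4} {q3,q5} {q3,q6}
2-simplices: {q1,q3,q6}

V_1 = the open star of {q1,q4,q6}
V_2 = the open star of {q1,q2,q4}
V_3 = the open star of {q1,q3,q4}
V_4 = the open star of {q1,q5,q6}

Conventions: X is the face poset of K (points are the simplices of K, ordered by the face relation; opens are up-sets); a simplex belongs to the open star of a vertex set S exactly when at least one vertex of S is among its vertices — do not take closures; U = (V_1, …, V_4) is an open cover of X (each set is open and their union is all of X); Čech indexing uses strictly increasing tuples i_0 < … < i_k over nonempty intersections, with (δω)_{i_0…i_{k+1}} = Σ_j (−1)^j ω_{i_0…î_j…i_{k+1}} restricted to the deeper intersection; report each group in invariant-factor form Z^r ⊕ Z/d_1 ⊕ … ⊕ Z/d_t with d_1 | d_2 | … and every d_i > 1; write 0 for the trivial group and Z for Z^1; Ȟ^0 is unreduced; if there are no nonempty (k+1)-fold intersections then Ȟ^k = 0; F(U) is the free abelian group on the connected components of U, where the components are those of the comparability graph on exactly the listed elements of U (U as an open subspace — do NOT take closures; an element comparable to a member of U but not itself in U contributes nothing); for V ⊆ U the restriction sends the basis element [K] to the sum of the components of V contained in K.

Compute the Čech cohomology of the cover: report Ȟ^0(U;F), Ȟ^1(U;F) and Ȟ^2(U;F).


Ȟ^0 ≅ Z^2,  Ȟ^1 ≅ 0,  Ȟ^2 ≅ 0

nerve simplices:
  V1={{q1},{q4},{q6},{q1,q3},{q1,q6},{q3,q4},{q3,q6},{q1,q3,q6}} V2={{q1},{q2},{q4},{q1,q3},{q1,q6},{q3,q4},{q1,q3,q6}} V3={{q1},{q3},{q4},{q1,q3},{q1,q6},{q3,q4},{q3,q5},{q3,q6},{q1,q3,q6}} V4={{q1},{q5},{q6},{q1,q3},{q1,q6},{q3,q5},{q3,q6},{q1,q3,q6}}
  V12={{q1},{q4},{q1,q3},{q1,q6},{q3,q4},{q1,q3,q6}} V13={{q1},{q4},{q1,q3},{q1,q6},{q3,q4},{q3,q6},{q1,q3,q6}} V14={{q1},{q6},{q1,q3},{q1,q6},{q3,q6},{q1,q3,q6}} V23={{q1},{q4},{q1,q3},{q1,q6},{q3,q4},{q1,q3,q6}} V24={{q1},{q1,q3},{q1,q6},{q1,q3,q6}} V34={{q1},{q1,q3},{q1,q6},{q3,q5},{q3,q6},{q1,q3,q6}}
  V123={{q1},{q4},{q1,q3},{q1,q6},{q3,q4},{q1,q3,q6}} V124={{q1},{q1,q3},{q1,q6},{q1,q3,q6}} V134={{q1},{q1,q3},{q1,q6},{q3,q6},{q1,q3,q6}} V234={{q1},{q1,q3},{q1,q6},{q1,q3,q6}}
  V1234={{q1},{q1,q3},{q1,q6},{q1,q3,q6}}
components per intersection:
  V1: {{q1},{q6},{q1,q3},{q1,q6},{q3,q6},{q1,q3,q6}} {{q4},{q3,q4}}
  V2: {{q1},{q1,q3},{q1,q6},{q1,q3,q6}} {{q2}} {{q4},{q3,q4}}
  V3: {{q1},{q3},{q4},{q1,q3},{q1,q6},{q3,q4},{q3,q5},{q3,q6},{q1,q3,q6}}
  V4: {{q1},{q6},{q1,q3},{q1,q6},{q3,q6},{q1,q3,q6}} {{q5},{q3,q5}}
  V12: {{q1},{q1,q3},{q1,q6},{q1,q3,q6}} {{q4},{q3,q4}}
  V13: {{q1},{q1,q3},{q1,q6},{q3,q6},{q1,q3,q6}} {{q4},{q3,q4}}
  V14: {{q1},{q6},{q1,q3},{q1,q6},{q3,q6},{q1,q3,q6}}
  V23: {{q1},{q1,q3},{q1,q6},{q1,q3,q6}} {{q4},{q3,q4}}
  V24: {{q1},{q1,q3},{q1,q6},{q1,q3,q6}}
  V34: {{q1},{q1,q3},{q1,q6},{q3,q6},{q1,q3,q6}} {{q3,q5}}
  V123: {{q1},{q1,q3},{q1,q6},{q1,q3,q6}} {{q4},{q3,q4}}
  V124: {{q1},{q1,q3},{q1,q6},{q1,q3,q6}}
  V134: {{q1},{q1,q3},{q1,q6},{q3,q6},{q1,q3,q6}}
  V234: {{q1},{q1,q3},{q1,q6},{q1,q3,q6}}
  V1234: {{q1},{q1,q3},{q1,q6},{q1,q3,q6}}
C dims 8,10,5,1; δ0: rk 6, SNF 1^6; δ1: rk 4, SNF 1^4; δ2: rk 1, SNF 1^1
degree 0: 8−6−0 = 2 → Ȟ^0 ≅ Z^2
degree 1: 10−4−6 = 0 → Ȟ^1 ≅ 0
degree 2: 5−1−4 = 0 → Ȟ^2 ≅ 0


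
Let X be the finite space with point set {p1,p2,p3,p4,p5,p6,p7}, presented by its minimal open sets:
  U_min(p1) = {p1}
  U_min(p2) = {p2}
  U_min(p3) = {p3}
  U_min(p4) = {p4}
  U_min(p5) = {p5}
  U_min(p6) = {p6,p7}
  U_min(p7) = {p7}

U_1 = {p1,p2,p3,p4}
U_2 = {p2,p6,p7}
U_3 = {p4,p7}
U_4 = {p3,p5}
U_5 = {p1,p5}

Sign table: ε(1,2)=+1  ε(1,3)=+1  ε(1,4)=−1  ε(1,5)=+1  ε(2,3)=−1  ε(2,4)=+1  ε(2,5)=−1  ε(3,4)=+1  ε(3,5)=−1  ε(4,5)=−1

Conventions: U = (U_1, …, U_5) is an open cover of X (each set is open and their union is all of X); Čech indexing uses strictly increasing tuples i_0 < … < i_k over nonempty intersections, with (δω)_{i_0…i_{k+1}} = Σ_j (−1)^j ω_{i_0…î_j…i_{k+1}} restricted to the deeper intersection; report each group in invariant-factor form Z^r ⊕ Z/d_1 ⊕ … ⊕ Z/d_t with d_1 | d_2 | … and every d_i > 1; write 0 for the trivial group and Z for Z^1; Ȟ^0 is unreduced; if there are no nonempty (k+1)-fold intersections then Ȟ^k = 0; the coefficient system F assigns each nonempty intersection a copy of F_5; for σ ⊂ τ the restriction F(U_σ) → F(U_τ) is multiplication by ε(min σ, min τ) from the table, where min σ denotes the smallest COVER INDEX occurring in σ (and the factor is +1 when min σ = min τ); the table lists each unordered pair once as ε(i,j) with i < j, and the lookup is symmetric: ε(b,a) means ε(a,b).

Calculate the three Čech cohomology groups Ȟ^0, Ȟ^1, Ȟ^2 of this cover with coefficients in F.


Ȟ^0 = 0; Ȟ^1 = Z/5; Ȟ^2 = 0

cover nerve:
  U12={p2} U13={p4} U14={p3} U15={p1} U23={p7} U45={p5}
C dims 5,6; δ0: rk_F5 5
Ȟ^0: (5−5)−0=0 ⇒ 0
Ȟ^1: (6−0)−5=1 ⇒ Z/5
Ȟ^2: (0−0)−0=0 ⇒ 0


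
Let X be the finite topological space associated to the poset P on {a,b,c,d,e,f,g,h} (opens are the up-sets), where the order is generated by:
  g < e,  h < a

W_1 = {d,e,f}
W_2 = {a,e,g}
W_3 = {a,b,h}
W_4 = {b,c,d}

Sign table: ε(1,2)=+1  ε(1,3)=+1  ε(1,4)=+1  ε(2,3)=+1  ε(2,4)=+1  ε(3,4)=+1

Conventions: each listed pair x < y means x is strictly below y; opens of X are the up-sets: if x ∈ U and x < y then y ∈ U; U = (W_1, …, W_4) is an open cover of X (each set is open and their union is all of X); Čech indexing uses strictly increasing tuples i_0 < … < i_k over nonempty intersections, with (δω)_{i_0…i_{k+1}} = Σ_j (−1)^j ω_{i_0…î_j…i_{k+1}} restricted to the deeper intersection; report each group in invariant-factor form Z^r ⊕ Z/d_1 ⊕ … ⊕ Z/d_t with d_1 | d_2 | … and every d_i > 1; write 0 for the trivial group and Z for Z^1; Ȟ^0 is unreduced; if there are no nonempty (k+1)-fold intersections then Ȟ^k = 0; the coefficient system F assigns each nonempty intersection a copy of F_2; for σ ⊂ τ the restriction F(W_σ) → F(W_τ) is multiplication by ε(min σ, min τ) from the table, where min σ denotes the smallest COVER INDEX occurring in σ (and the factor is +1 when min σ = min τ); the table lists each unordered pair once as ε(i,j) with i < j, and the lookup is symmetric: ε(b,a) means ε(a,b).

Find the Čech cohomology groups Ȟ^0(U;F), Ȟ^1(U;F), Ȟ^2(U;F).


Ȟ^0 ≅ Z/2,  Ȟ^1 ≅ Z/2,  Ȟ^2 ≅ 0

nerve simplices:
  W12={e} W14={d} W23={a} W34={b}
C dims 4,4; δ0: rk_F2 3
degree 0: 4−3−0 = 1 → Ȟ^0 ≅ Z/2
degree 1: 4−0−3 = 1 → Ȟ^1 ≅ Z/2
degree 2: 0−0−0 = 0 → Ȟ^2 ≅ 0


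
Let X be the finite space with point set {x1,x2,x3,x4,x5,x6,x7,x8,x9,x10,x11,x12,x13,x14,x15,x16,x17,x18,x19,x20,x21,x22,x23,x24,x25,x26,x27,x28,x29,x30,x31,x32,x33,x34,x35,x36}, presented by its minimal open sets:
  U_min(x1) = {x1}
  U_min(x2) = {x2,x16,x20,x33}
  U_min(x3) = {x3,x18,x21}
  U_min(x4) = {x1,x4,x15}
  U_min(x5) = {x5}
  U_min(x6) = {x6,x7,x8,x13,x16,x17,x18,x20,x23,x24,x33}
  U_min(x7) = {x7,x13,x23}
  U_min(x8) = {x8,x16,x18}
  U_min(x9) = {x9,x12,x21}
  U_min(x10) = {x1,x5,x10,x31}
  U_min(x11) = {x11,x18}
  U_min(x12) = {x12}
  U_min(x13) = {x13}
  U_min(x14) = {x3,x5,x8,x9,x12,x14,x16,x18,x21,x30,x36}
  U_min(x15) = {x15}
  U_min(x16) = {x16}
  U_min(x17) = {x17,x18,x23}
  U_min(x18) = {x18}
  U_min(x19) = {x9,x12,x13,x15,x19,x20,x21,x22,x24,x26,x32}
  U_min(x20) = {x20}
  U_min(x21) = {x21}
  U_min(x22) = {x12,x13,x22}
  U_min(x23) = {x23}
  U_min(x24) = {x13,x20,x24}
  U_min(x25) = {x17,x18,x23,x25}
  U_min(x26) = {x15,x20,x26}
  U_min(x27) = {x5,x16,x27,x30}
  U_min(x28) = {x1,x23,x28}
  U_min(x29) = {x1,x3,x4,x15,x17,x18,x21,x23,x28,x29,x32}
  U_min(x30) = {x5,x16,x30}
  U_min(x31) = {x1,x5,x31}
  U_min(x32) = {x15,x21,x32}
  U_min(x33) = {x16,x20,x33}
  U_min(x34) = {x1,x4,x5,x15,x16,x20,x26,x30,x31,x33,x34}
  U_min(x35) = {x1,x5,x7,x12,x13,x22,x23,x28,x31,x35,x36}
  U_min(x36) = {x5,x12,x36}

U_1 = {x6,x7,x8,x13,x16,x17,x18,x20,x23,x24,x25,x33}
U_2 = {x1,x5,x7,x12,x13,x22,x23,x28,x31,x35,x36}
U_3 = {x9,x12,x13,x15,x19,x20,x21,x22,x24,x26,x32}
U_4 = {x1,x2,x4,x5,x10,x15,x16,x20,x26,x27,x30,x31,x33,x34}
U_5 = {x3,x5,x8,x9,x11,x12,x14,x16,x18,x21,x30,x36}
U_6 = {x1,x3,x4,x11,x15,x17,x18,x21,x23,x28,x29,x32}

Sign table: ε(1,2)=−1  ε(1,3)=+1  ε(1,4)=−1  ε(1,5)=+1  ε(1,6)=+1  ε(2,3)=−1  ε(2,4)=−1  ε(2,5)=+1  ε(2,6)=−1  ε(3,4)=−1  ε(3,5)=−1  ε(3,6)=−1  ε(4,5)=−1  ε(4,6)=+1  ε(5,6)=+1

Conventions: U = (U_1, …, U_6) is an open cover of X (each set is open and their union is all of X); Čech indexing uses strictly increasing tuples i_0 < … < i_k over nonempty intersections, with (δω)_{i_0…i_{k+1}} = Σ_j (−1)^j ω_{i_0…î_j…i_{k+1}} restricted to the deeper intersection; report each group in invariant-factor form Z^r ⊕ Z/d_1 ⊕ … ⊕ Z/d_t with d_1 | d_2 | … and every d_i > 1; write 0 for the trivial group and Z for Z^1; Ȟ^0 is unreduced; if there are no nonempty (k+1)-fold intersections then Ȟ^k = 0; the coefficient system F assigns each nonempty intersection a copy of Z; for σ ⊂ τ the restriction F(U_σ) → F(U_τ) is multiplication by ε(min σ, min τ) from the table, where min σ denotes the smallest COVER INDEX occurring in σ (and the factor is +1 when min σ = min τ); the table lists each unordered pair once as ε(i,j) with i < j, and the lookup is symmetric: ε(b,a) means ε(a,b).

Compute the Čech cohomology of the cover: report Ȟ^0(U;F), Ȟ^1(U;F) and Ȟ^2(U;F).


Ȟ^0 ≅ 0, Ȟ^1 ≅ Z/2, Ȟ^2 ≅ Z

cover nerve:
  U12={x7,x13,x23} U13={x13,x20,x24} U14={x16,x20,x33} U15={x8,x16,x18} U16={x17,x18,x23} U23={x12,x13,x22} U24={x1,x5,x31} U25={x5,x12,x36} U26={x1,x23,x28} U34={x15,x20,x26} U35={x9,x12,x21} U36={x15,x21,x32} U45={x5,x16,x30} U46={x1,x4,x15} U56={x3,x11,x18,x21}
  U123={x13} U126={x23} U134={x20} U145={x16} U156={x18} U235={x12} U245={x5} U246={x1} U346={x15} U356={x21}
C dims 6,15,10; δ0: rk 6, SNF 1^5·2; δ1: rk 9, SNF 1^9
Ȟ^0: (6−6)−0=0 ⇒ 0
Ȟ^1: (15−9)−6=0 plus torsion [2] ⇒ Z/2
Ȟ^2: (10−0)−9=1 ⇒ Z
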